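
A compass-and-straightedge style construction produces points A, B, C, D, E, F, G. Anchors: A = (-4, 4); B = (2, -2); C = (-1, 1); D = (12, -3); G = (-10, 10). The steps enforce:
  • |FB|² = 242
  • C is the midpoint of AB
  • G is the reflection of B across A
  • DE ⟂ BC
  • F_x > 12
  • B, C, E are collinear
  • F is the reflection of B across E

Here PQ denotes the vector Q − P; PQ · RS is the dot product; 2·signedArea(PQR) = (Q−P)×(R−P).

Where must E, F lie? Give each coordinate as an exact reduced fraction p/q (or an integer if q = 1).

1. E_x = 15/2  [B, C, E are collinear ∩ DE ⟂ BC]
2. E_y = -15/2  [B, C, E are collinear ∩ DE ⟂ BC]
   → E = (15/2, -15/2)
3. F_x = 13  [F is the reflection of B across E]
4. F_y = -13  [F is the reflection of B across E]
   → F = (13, -13)

E = (15/2, -15/2)
F = (13, -13)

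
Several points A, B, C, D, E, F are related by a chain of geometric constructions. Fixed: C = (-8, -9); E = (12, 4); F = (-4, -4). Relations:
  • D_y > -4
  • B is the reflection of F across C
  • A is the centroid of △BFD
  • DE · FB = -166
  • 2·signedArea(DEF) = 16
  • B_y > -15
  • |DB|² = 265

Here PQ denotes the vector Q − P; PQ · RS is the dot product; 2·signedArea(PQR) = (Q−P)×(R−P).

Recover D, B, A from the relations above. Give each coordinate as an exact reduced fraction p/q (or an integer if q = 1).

1. B_x = -12  [B is the reflection of F across C]
2. B_y = -14  [B is the reflection of F across C]
   → B = (-12, -14)
3. D_x = 0  [2·signedArea(DEF) = 16 ∩ DE · FB = -166]
4. D_y = -3  [2·signedArea(DEF) = 16 ∩ DE · FB = -166]
   → D = (0, -3)
5. A_x = -16/3  [A is the centroid of △BFD]
6. A_y = -7  [A is the centroid of △BFD]
   → A = (-16/3, -7)

A = (-16/3, -7)
B = (-12, -14)
D = (0, -3)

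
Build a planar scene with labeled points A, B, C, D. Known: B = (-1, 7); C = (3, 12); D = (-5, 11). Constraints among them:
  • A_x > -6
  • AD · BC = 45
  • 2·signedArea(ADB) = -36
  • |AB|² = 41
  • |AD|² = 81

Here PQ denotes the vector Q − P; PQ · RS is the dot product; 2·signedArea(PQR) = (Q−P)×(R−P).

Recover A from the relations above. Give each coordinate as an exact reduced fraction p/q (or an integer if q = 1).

1. A_x = -5  [2·signedArea(ADB) = -36 ∩ AD · BC = 45]
2. A_y = 2  [2·signedArea(ADB) = -36 ∩ AD · BC = 45]
   → A = (-5, 2)

A = (-5, 2)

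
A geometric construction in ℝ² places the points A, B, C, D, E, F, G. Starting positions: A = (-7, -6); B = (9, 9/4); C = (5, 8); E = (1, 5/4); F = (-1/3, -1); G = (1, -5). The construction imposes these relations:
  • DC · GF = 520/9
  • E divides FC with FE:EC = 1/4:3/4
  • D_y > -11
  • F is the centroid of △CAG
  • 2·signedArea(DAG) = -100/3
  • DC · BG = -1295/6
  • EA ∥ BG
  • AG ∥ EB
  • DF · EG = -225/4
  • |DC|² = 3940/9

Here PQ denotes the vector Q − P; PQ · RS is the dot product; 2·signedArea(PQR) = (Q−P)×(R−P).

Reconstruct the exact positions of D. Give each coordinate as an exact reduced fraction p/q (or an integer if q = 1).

D = (-17/3, -10)

1. D_x = -17/3  [DC · GF = 520/9 ∩ DF · EG = -225/4]
2. D_y = -10  [DC · GF = 520/9 ∩ DF · EG = -225/4]
   → D = (-17/3, -10)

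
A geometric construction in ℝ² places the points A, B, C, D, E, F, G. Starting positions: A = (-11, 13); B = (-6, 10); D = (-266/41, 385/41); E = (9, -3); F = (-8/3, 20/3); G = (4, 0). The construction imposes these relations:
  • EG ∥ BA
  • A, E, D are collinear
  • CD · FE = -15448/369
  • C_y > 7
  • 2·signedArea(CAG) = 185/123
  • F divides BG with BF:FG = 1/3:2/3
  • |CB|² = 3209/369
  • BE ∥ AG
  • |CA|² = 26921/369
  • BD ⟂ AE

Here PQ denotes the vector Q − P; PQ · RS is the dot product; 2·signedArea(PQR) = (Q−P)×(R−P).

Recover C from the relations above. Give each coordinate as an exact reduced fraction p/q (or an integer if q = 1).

C = (-553/123, 306/41)

1. C_x = -553/123  [CD · FE = -15448/369 ∩ 2·signedArea(CAG) = 185/123]
2. C_y = 306/41  [CD · FE = -15448/369 ∩ 2·signedArea(CAG) = 185/123]
   → C = (-553/123, 306/41)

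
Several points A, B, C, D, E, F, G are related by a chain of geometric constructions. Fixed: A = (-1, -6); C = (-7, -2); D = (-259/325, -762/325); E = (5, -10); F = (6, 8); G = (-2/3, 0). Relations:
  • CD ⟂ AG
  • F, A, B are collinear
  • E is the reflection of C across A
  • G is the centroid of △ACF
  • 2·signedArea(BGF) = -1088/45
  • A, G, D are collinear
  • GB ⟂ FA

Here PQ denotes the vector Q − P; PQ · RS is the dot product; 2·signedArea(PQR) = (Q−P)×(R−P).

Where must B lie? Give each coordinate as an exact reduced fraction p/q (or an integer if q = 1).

1. B_x = 22/15  [F, A, B are collinear ∩ GB ⟂ FA]
2. B_y = -16/15  [F, A, B are collinear ∩ GB ⟂ FA]
   → B = (22/15, -16/15)

B = (22/15, -16/15)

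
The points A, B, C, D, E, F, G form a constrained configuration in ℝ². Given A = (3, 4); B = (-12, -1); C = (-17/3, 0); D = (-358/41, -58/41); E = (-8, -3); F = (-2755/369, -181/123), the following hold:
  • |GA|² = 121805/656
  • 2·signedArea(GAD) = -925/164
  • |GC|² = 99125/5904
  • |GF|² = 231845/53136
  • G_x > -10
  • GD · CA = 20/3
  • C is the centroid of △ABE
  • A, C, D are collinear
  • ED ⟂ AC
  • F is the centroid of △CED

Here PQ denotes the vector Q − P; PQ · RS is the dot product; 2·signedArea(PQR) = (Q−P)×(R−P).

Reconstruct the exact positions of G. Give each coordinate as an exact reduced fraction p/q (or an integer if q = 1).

G = (-783/82, -215/164)

1. G_x = -783/82  [2·signedArea(GAD) = -925/164 ∩ GD · CA = 20/3]
2. G_y = -215/164  [2·signedArea(GAD) = -925/164 ∩ GD · CA = 20/3]
   → G = (-783/82, -215/164)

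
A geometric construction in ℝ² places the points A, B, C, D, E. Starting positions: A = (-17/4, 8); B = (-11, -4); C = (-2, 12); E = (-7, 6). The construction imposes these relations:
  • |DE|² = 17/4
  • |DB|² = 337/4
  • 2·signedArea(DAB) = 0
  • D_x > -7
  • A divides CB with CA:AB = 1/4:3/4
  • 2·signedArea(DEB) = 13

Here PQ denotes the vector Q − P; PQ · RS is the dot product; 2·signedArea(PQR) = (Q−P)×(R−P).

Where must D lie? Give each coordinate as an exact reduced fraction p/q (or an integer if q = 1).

1. D_x = -13/2  [2·signedArea(DAB) = 0 ∩ 2·signedArea(DEB) = 13]
2. D_y = 4  [2·signedArea(DAB) = 0 ∩ 2·signedArea(DEB) = 13]
   → D = (-13/2, 4)

D = (-13/2, 4)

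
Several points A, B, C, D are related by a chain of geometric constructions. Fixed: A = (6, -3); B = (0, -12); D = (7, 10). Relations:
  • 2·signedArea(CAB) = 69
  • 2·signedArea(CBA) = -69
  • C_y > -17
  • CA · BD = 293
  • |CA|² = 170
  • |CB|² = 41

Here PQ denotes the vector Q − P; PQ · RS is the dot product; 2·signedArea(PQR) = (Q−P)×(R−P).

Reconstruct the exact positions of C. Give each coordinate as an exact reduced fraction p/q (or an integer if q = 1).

C = (5, -16)

1. C_x = 5  [2·signedArea(CBA) = -69 ∩ CA · BD = 293]
2. C_y = -16  [2·signedArea(CBA) = -69 ∩ CA · BD = 293]
   → C = (5, -16)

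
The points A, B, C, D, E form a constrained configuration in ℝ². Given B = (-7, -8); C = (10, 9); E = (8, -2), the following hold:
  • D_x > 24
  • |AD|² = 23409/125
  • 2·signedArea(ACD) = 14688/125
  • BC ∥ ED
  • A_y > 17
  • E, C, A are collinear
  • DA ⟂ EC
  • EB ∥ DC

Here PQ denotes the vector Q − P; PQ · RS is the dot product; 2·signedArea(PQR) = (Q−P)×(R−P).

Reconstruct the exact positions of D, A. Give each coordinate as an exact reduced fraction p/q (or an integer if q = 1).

A = (1442/125, 2181/125)
D = (25, 15)

1. D_x = 25  [EB ∥ DC ∩ BC ∥ ED]
2. D_y = 15  [EB ∥ DC ∩ BC ∥ ED]
   → D = (25, 15)
3. A_x = 1442/125  [E, C, A are collinear ∩ DA ⟂ EC]
4. A_y = 2181/125  [E, C, A are collinear ∩ DA ⟂ EC]
   → A = (1442/125, 2181/125)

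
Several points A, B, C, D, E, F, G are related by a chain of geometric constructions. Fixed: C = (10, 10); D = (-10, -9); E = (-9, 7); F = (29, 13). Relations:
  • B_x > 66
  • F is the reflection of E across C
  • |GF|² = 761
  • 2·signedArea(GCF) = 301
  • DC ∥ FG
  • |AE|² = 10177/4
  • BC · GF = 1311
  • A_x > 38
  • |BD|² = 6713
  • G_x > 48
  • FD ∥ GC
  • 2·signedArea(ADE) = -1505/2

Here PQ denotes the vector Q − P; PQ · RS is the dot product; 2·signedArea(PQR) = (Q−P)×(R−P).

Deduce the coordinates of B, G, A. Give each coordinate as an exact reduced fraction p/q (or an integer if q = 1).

1. G_x = 49  [FD ∥ GC ∩ DC ∥ FG]
2. G_y = 32  [FD ∥ GC ∩ DC ∥ FG]
   → G = (49, 32)
3. A_x = 39  [line -16·x + 1·y + 1203/2 = 0 ∩ |AE|² = 10177/4]
4. A_y = 45/2  [line -16·x + 1·y + 1203/2 = 0 ∩ |AE|² = 10177/4]
   → A = (39, 45/2)
5. B_x = 67  [line 20·x + 19·y + -1701 = 0 ∩ |BD|² = 6713]
6. B_y = 19  [line 20·x + 19·y + -1701 = 0 ∩ |BD|² = 6713]
   → B = (67, 19)

A = (39, 45/2)
B = (67, 19)
G = (49, 32)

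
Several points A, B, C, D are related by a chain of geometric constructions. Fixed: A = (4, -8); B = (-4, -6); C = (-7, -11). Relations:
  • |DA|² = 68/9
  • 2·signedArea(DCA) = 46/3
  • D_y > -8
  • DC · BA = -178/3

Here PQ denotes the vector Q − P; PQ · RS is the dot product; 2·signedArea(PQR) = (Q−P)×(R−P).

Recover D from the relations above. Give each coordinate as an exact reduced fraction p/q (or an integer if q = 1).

1. D_x = 4/3  [2·signedArea(DCA) = 46/3 ∩ DC · BA = -178/3]
2. D_y = -22/3  [2·signedArea(DCA) = 46/3 ∩ DC · BA = -178/3]
   → D = (4/3, -22/3)

D = (4/3, -22/3)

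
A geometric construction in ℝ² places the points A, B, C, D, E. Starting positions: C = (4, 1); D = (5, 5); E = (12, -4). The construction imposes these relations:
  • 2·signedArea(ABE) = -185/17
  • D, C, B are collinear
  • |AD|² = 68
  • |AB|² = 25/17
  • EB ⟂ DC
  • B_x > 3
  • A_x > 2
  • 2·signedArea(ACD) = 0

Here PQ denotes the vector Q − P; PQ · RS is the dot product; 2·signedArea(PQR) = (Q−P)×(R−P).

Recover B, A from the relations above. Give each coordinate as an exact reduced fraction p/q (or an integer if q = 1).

1. B_x = 56/17  [D, C, B are collinear ∩ EB ⟂ DC]
2. B_y = -31/17  [D, C, B are collinear ∩ EB ⟂ DC]
   → B = (56/17, -31/17)
3. A_x = 3  [2·signedArea(ACD) = 0 ∩ 2·signedArea(ABE) = -185/17]
4. A_y = -3  [2·signedArea(ACD) = 0 ∩ 2·signedArea(ABE) = -185/17]
   → A = (3, -3)

A = (3, -3)
B = (56/17, -31/17)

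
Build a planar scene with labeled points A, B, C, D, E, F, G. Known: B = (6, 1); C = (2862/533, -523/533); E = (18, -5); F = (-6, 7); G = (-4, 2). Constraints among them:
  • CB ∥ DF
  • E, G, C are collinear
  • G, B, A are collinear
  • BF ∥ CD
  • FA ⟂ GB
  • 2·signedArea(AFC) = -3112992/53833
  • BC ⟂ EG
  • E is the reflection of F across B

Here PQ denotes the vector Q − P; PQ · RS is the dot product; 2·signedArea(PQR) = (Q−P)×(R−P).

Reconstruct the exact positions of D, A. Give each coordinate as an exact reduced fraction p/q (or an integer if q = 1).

A = (-654/101, 227/101)
D = (-3534/533, 2675/533)

1. D_x = -3534/533  [CB ∥ DF ∩ BF ∥ CD]
2. D_y = 2675/533  [CB ∥ DF ∩ BF ∥ CD]
   → D = (-3534/533, 2675/533)
3. A_x = -654/101  [G, B, A are collinear ∩ FA ⟂ GB]
4. A_y = 227/101  [G, B, A are collinear ∩ FA ⟂ GB]
   → A = (-654/101, 227/101)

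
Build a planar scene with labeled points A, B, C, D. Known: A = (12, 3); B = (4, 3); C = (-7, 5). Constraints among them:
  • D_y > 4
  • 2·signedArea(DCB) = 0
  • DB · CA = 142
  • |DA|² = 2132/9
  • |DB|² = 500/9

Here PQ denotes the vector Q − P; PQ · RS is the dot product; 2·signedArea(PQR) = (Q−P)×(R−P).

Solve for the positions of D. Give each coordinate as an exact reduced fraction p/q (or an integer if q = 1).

D = (-10/3, 13/3)

1. D_x = -10/3  [2·signedArea(DCB) = 0 ∩ DB · CA = 142]
2. D_y = 13/3  [2·signedArea(DCB) = 0 ∩ DB · CA = 142]
   → D = (-10/3, 13/3)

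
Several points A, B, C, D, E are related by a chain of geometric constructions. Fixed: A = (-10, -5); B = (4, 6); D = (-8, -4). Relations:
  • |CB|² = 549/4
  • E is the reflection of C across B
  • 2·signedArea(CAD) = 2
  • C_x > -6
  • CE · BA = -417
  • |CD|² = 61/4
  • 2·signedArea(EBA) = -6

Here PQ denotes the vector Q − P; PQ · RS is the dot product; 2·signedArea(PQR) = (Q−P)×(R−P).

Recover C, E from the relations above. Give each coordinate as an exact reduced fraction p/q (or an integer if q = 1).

C = (-5, -3/2)
E = (13, 27/2)

1. C_x = -5  [line -1·x + 2·y + -2 = 0 ∩ |CD|² = 61/4]
2. C_y = -3/2  [line -1·x + 2·y + -2 = 0 ∩ |CD|² = 61/4]
   → C = (-5, -3/2)
3. E_x = 13  [E is the reflection of C across B]
4. E_y = 27/2  [E is the reflection of C across B]
   → E = (13, 27/2)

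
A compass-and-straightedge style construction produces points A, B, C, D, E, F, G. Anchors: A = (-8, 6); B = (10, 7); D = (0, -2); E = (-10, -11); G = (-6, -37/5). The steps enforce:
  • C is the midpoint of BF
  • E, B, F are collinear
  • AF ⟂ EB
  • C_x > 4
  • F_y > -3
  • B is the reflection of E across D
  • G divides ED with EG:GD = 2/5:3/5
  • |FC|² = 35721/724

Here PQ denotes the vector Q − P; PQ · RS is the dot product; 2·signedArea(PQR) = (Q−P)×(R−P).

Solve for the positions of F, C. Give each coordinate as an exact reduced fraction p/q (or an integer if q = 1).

1. F_x = -80/181  [E, B, F are collinear ∩ AF ⟂ EB]
2. F_y = -434/181  [E, B, F are collinear ∩ AF ⟂ EB]
   → F = (-80/181, -434/181)
3. C_x = 865/181  [C is the midpoint of BF]
4. C_y = 833/362  [C is the midpoint of BF]
   → C = (865/181, 833/362)

C = (865/181, 833/362)
F = (-80/181, -434/181)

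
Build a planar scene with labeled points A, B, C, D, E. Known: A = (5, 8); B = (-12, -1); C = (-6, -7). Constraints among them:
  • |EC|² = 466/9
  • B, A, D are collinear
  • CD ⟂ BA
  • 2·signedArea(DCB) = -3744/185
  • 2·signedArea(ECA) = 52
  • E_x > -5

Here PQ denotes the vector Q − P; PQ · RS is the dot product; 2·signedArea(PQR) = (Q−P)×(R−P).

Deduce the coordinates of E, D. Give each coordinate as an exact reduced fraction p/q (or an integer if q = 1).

1. E_x = -13/3  [line -15·x + 11·y + -65 = 0 ∩ |EC|² = 466/9]
2. E_y = 0  [line -15·x + 11·y + -65 = 0 ∩ |EC|² = 466/9]
   → E = (-13/3, 0)
3. D_x = -1812/185  [B, A, D are collinear ∩ CD ⟂ BA]
4. D_y = 31/185  [B, A, D are collinear ∩ CD ⟂ BA]
   → D = (-1812/185, 31/185)

D = (-1812/185, 31/185)
E = (-13/3, 0)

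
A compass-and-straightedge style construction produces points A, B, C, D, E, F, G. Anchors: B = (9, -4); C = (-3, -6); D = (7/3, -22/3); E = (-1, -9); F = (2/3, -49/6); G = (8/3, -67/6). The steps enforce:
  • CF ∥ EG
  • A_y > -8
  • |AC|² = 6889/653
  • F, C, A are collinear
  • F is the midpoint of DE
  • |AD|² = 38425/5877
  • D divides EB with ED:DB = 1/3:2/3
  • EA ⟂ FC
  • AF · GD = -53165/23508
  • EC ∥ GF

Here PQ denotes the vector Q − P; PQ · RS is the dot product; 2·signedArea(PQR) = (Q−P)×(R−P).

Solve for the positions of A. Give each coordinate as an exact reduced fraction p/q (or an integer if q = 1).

1. A_x = -133/653  [F, C, A are collinear ∩ EA ⟂ FC]
2. A_y = -4997/653  [F, C, A are collinear ∩ EA ⟂ FC]
   → A = (-133/653, -4997/653)

A = (-133/653, -4997/653)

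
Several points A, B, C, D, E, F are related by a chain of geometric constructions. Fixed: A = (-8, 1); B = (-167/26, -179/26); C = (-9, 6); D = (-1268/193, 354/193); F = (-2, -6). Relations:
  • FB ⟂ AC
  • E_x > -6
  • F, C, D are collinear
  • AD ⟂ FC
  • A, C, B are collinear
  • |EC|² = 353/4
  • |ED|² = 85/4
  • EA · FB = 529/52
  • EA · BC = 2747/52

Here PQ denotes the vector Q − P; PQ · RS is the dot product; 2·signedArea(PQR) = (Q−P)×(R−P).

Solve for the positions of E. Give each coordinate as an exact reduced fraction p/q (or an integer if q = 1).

1. E_x = -5  [EA · FB = 529/52 ∩ EA · BC = 2747/52]
2. E_y = -5/2  [EA · FB = 529/52 ∩ EA · BC = 2747/52]
   → E = (-5, -5/2)

E = (-5, -5/2)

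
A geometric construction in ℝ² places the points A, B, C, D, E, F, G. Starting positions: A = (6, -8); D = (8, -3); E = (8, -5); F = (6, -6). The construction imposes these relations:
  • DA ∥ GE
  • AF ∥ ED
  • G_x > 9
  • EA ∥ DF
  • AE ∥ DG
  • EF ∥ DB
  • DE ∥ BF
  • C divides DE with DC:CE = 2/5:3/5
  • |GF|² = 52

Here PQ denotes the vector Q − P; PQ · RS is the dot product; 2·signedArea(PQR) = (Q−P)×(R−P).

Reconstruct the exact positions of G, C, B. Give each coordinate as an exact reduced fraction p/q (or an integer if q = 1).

1. G_x = 10  [DA ∥ GE ∩ AE ∥ DG]
2. G_y = 0  [DA ∥ GE ∩ AE ∥ DG]
   → G = (10, 0)
3. C_x = 8  [C divides DE with DC:CE = 2/5:3/5]
4. C_y = -19/5  [C divides DE with DC:CE = 2/5:3/5]
   → C = (8, -19/5)
5. B_x = 6  [DE ∥ BF ∩ EF ∥ DB]
6. B_y = -4  [DE ∥ BF ∩ EF ∥ DB]
   → B = (6, -4)

B = (6, -4)
C = (8, -19/5)
G = (10, 0)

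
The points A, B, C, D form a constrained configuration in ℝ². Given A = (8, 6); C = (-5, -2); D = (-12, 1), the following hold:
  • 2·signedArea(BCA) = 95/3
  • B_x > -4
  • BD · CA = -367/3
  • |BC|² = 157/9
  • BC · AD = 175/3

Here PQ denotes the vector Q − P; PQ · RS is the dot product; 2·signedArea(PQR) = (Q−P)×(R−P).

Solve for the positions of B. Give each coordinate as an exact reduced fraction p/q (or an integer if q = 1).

1. B_x = -3  [BD · CA = -367/3 ∩ BC · AD = 175/3]
2. B_y = 5/3  [BD · CA = -367/3 ∩ BC · AD = 175/3]
   → B = (-3, 5/3)

B = (-3, 5/3)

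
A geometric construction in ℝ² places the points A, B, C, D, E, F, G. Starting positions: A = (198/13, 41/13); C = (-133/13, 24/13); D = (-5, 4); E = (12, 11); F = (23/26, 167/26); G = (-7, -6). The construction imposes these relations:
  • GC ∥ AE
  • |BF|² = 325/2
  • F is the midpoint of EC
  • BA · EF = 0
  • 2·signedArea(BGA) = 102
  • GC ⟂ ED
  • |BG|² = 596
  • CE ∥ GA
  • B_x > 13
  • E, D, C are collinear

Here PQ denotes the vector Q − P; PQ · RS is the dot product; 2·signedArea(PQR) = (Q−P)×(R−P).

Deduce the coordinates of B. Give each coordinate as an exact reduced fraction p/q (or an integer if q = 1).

1. B_x = 177/13  [BA · EF = 0 ∩ 2·signedArea(BGA) = 102]
2. B_y = 92/13  [BA · EF = 0 ∩ 2·signedArea(BGA) = 102]
   → B = (177/13, 92/13)

B = (177/13, 92/13)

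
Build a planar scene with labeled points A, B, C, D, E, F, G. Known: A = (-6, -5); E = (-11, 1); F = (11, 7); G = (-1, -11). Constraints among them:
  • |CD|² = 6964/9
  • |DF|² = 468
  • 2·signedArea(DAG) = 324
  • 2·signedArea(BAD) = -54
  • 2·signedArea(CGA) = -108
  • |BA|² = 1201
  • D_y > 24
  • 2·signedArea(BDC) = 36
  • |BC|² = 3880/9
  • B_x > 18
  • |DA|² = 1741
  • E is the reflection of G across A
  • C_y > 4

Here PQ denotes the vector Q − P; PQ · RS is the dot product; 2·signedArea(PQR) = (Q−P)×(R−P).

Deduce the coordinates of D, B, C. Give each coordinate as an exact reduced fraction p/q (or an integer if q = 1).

1. D_x = 23  [line 6·x + 5·y + -263 = 0 ∩ |DA|² = 1741]
2. D_y = 25  [line 6·x + 5·y + -263 = 0 ∩ |DA|² = 1741]
   → D = (23, 25)
3. B_x = 19  [line -30·x + 29·y + 19 = 0 ∩ |BA|² = 1201]
4. B_y = 19  [line -30·x + 29·y + 19 = 0 ∩ |BA|² = 1201]
   → B = (19, 19)
5. C_x = 11/3  [2·signedArea(CGA) = -108 ∩ 2·signedArea(BDC) = 36]
6. C_y = 5  [2·signedArea(CGA) = -108 ∩ 2·signedArea(BDC) = 36]
   → C = (11/3, 5)

B = (19, 19)
C = (11/3, 5)
D = (23, 25)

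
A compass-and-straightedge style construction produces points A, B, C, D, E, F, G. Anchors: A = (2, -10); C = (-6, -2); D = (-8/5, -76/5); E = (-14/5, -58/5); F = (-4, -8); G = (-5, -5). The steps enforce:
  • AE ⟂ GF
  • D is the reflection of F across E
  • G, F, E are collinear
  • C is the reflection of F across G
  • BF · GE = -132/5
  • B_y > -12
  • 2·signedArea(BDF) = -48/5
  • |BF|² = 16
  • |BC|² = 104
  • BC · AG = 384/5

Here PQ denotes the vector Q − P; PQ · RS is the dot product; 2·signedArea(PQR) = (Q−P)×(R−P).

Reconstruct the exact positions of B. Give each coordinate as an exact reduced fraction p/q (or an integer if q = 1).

1. B_x = -8/5  [2·signedArea(BDF) = -48/5 ∩ BF · GE = -132/5]
2. B_y = -56/5  [2·signedArea(BDF) = -48/5 ∩ BF · GE = -132/5]
   → B = (-8/5, -56/5)

B = (-8/5, -56/5)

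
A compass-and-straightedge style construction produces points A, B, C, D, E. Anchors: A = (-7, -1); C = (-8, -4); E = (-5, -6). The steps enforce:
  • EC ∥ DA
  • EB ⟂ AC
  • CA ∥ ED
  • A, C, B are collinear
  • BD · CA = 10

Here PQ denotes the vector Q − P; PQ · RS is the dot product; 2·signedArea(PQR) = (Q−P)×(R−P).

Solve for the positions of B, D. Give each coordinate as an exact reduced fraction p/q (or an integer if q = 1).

1. B_x = -83/10  [A, C, B are collinear ∩ EB ⟂ AC]
2. B_y = -49/10  [A, C, B are collinear ∩ EB ⟂ AC]
   → B = (-83/10, -49/10)
3. D_x = -4  [EC ∥ DA ∩ CA ∥ ED]
4. D_y = -3  [EC ∥ DA ∩ CA ∥ ED]
   → D = (-4, -3)

B = (-83/10, -49/10)
D = (-4, -3)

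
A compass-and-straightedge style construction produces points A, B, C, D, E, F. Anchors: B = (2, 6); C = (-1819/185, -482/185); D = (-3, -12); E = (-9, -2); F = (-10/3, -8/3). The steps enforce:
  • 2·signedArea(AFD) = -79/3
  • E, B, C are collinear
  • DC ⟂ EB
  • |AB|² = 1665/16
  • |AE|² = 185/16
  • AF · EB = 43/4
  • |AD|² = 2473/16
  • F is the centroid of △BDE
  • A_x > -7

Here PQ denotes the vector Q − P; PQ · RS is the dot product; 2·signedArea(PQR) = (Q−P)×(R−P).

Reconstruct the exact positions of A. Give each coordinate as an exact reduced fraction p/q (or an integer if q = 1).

1. A_x = -25/4  [AF · EB = 43/4 ∩ 2·signedArea(AFD) = -79/3]
2. A_y = 0  [AF · EB = 43/4 ∩ 2·signedArea(AFD) = -79/3]
   → A = (-25/4, 0)

A = (-25/4, 0)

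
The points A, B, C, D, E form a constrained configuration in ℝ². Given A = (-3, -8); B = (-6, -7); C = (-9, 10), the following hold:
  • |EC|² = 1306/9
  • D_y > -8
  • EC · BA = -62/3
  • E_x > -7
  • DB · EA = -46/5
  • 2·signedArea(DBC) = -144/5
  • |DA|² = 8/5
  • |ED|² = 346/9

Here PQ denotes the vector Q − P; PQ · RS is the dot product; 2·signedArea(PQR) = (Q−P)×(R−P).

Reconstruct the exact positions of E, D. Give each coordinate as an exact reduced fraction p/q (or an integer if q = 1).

D = (-21/5, -38/5)
E = (-6, -5/3)

1. D_x = -21/5  [line -17·x + -3·y + -471/5 = 0 ∩ |DA|² = 8/5]
2. D_y = -38/5  [line -17·x + -3·y + -471/5 = 0 ∩ |DA|² = 8/5]
   → D = (-21/5, -38/5)
3. E_x = -6  [line -3·x + 1·y + -49/3 = 0 ∩ |ED|² = 346/9]
4. E_y = -5/3  [line -3·x + 1·y + -49/3 = 0 ∩ |ED|² = 346/9]
   → E = (-6, -5/3)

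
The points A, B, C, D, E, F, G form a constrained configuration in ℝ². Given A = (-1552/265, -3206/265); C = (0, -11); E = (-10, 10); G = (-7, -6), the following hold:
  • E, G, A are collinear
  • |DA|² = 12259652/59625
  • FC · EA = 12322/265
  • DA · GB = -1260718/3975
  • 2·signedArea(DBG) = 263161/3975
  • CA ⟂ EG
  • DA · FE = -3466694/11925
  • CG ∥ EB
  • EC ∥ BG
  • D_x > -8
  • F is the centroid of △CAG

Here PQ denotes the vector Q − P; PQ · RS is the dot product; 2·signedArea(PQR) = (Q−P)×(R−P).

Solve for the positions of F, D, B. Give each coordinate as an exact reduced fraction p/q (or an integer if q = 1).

1. F_x = -3407/795  [F is the centroid of △CAG]
2. F_y = -7711/795  [F is the centroid of △CAG]
   → F = (-3407/795, -7711/795)
3. D_x = -30664/3975  [line 4543/795·x + -15661/795·y + 1023764/11925 = 0 ∩ |DA|² = 12259652/59625]
4. D_y = 8428/3975  [line 4543/795·x + -15661/795·y + 1023764/11925 = 0 ∩ |DA|² = 12259652/59625]
   → D = (-30664/3975, 8428/3975)
5. B_x = -17  [DA · GB = -1260718/3975 ∩ EC ∥ BG]
6. B_y = 15  [DA · GB = -1260718/3975 ∩ EC ∥ BG]
   → B = (-17, 15)

B = (-17, 15)
D = (-30664/3975, 8428/3975)
F = (-3407/795, -7711/795)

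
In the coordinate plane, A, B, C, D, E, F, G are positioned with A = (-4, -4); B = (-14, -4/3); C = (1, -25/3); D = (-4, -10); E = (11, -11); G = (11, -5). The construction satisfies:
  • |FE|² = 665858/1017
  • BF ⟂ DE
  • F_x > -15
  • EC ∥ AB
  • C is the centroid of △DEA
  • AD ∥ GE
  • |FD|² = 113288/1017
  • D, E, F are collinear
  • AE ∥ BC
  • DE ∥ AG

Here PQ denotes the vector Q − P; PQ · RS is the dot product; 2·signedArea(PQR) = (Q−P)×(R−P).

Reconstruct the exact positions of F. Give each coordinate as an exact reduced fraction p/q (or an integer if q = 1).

F = (-1642/113, -3152/339)

1. F_x = -1642/113  [D, E, F are collinear ∩ BF ⟂ DE]
2. F_y = -3152/339  [D, E, F are collinear ∩ BF ⟂ DE]
   → F = (-1642/113, -3152/339)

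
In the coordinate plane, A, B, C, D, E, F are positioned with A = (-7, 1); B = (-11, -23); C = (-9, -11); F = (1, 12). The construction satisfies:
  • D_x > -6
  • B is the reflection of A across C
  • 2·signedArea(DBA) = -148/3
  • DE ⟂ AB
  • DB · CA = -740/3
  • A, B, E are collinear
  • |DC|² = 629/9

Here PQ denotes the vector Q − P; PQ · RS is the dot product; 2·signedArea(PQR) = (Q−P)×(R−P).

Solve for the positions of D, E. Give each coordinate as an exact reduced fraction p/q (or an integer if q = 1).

1. D_x = -17/3  [DB · CA = -740/3 ∩ 2·signedArea(DBA) = -148/3]
2. D_y = -10/3  [DB · CA = -740/3 ∩ 2·signedArea(DBA) = -148/3]
   → D = (-17/3, -10/3)
3. E_x = -23/3  [A, B, E are collinear ∩ DE ⟂ AB]
4. E_y = -3  [A, B, E are collinear ∩ DE ⟂ AB]
   → E = (-23/3, -3)

D = (-17/3, -10/3)
E = (-23/3, -3)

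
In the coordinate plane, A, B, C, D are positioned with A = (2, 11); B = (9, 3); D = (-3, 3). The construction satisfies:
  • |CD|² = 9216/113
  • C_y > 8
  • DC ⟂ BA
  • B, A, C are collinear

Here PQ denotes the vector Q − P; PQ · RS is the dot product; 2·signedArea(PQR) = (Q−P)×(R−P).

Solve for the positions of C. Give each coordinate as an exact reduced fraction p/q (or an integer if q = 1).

C = (429/113, 1011/113)

1. C_x = 429/113  [B, A, C are collinear ∩ DC ⟂ BA]
2. C_y = 1011/113  [B, A, C are collinear ∩ DC ⟂ BA]
   → C = (429/113, 1011/113)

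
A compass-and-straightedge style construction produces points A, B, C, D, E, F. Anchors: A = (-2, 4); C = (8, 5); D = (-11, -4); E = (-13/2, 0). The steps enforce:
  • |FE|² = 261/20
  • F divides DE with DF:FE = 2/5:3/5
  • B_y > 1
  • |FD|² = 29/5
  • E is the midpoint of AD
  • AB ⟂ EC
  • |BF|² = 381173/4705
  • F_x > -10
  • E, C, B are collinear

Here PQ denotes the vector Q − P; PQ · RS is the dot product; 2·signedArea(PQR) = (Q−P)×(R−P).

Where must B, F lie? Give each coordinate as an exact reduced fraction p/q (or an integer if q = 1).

1. B_x = -1172/941  [E, C, B are collinear ∩ AB ⟂ EC]
2. B_y = 1705/941  [E, C, B are collinear ∩ AB ⟂ EC]
   → B = (-1172/941, 1705/941)
3. F_x = -46/5  [F divides DE with DF:FE = 2/5:3/5]
4. F_y = -12/5  [F divides DE with DF:FE = 2/5:3/5]
   → F = (-46/5, -12/5)

B = (-1172/941, 1705/941)
F = (-46/5, -12/5)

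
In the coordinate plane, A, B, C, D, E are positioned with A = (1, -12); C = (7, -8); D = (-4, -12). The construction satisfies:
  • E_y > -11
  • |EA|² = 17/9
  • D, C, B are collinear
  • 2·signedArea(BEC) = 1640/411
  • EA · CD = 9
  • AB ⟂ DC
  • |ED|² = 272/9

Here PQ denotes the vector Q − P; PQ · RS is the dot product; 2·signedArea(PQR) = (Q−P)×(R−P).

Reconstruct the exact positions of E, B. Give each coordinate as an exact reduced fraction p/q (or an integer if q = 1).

B = (57/137, -1424/137)
E = (4/3, -32/3)

1. E_x = 4/3  [line 11·x + 4·y + 28 = 0 ∩ |EA|² = 17/9]
2. E_y = -32/3  [line 11·x + 4·y + 28 = 0 ∩ |EA|² = 17/9]
   → E = (4/3, -32/3)
3. B_x = 57/137  [D, C, B are collinear ∩ AB ⟂ DC]
4. B_y = -1424/137  [D, C, B are collinear ∩ AB ⟂ DC]
   → B = (57/137, -1424/137)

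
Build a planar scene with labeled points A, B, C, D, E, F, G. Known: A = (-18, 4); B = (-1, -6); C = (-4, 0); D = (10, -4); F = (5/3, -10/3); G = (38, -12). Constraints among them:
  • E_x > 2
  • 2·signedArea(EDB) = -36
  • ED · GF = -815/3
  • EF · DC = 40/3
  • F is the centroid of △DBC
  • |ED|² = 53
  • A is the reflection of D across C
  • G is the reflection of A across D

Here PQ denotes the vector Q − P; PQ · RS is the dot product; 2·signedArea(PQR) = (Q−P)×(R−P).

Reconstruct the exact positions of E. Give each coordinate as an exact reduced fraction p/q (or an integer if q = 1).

E = (3, -2)

1. E_x = 3  [ED · GF = -815/3 ∩ 2·signedArea(EDB) = -36]
2. E_y = -2  [ED · GF = -815/3 ∩ 2·signedArea(EDB) = -36]
   → E = (3, -2)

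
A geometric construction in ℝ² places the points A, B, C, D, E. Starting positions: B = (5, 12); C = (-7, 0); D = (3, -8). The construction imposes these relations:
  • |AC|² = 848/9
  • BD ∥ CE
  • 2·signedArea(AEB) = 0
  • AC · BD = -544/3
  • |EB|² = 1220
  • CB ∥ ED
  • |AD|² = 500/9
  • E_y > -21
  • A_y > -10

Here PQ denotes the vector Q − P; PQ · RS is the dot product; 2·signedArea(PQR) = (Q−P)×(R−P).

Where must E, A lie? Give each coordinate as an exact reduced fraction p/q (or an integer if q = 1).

1. E_x = -9  [CB ∥ ED ∩ BD ∥ CE]
2. E_y = -20  [CB ∥ ED ∩ BD ∥ CE]
   → E = (-9, -20)
3. A_x = -13/3  [2·signedArea(AEB) = 0 ∩ AC · BD = -544/3]
4. A_y = -28/3  [2·signedArea(AEB) = 0 ∩ AC · BD = -544/3]
   → A = (-13/3, -28/3)

A = (-13/3, -28/3)
E = (-9, -20)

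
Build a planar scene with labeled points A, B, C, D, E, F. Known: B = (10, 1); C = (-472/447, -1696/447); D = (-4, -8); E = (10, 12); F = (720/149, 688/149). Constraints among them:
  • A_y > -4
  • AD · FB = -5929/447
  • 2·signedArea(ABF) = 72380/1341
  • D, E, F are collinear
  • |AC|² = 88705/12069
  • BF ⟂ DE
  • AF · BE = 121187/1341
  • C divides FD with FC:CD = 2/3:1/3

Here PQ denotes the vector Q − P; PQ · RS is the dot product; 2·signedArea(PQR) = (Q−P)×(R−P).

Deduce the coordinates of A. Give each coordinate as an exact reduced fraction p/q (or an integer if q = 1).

1. A_x = 2210/1341  [2·signedArea(ABF) = 72380/1341 ∩ AD · FB = -5929/447]
2. A_y = -4825/1341  [2·signedArea(ABF) = 72380/1341 ∩ AD · FB = -5929/447]
   → A = (2210/1341, -4825/1341)

A = (2210/1341, -4825/1341)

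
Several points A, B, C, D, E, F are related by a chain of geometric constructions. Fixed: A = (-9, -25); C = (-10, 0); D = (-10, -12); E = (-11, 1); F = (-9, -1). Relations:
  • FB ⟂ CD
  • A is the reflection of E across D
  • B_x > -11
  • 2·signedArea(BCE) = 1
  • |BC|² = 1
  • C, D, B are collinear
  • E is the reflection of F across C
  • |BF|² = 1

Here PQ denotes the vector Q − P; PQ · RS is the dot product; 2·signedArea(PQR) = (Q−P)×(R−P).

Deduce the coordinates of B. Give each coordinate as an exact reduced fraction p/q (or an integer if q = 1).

B = (-10, -1)

1. B_x = -10  [C, D, B are collinear ∩ FB ⟂ CD]
2. B_y = -1  [C, D, B are collinear ∩ FB ⟂ CD]
   → B = (-10, -1)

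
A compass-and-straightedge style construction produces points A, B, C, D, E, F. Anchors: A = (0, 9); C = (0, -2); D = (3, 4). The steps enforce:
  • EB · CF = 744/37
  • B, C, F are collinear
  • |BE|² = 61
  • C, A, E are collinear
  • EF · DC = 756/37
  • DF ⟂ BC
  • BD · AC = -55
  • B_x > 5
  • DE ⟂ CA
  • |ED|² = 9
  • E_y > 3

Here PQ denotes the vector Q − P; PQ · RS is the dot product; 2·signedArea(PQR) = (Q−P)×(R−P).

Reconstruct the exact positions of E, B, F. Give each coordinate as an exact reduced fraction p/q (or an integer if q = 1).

1. E_x = 0  [C, A, E are collinear ∩ DE ⟂ CA]
2. E_y = 4  [C, A, E are collinear ∩ DE ⟂ CA]
   → E = (0, 4)
3. B_y = -1  [BD · AC = -55]
4. B_x = 6  [|BE|² = 61]
   → B = (6, -1)
5. F_x = 144/37  [B, C, F are collinear ∩ DF ⟂ BC]
6. F_y = -50/37  [B, C, F are collinear ∩ DF ⟂ BC]
   → F = (144/37, -50/37)

B = (6, -1)
E = (0, 4)
F = (144/37, -50/37)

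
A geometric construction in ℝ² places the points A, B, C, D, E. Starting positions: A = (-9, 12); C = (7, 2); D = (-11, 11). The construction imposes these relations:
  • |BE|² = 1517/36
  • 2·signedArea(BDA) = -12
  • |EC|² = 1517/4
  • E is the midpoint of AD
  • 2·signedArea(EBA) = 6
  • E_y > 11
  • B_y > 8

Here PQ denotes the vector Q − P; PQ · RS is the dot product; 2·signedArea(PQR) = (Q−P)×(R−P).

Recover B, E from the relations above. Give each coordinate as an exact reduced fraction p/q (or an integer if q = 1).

B = (-13/3, 25/3)
E = (-10, 23/2)

1. E_x = -10  [E is the midpoint of AD]
2. E_y = 23/2  [E is the midpoint of AD]
   → E = (-10, 23/2)
3. B_x = -13/3  [line -1·x + 2·y + -21 = 0 ∩ |BE|² = 1517/36]
4. B_y = 25/3  [line -1·x + 2·y + -21 = 0 ∩ |BE|² = 1517/36]
   → B = (-13/3, 25/3)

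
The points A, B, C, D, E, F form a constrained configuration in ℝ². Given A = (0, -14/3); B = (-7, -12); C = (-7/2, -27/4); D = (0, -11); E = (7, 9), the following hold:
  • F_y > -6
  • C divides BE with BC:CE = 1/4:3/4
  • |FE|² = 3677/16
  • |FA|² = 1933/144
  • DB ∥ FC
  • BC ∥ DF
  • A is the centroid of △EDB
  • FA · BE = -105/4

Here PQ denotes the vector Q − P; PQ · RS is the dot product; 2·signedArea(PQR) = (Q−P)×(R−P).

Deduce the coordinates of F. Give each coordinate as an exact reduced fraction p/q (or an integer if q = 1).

1. F_x = 7/2  [DB ∥ FC ∩ BC ∥ DF]
2. F_y = -23/4  [DB ∥ FC ∩ BC ∥ DF]
   → F = (7/2, -23/4)

F = (7/2, -23/4)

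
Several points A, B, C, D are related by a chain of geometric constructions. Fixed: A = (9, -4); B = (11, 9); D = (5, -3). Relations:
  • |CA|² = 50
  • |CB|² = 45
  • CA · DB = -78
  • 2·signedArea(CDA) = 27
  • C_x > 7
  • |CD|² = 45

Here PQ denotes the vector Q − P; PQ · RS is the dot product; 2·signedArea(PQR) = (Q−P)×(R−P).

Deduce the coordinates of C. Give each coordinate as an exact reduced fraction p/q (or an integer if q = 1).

C = (8, 3)

1. C_x = 8  [2·signedArea(CDA) = 27 ∩ CA · DB = -78]
2. C_y = 3  [2·signedArea(CDA) = 27 ∩ CA · DB = -78]
   → C = (8, 3)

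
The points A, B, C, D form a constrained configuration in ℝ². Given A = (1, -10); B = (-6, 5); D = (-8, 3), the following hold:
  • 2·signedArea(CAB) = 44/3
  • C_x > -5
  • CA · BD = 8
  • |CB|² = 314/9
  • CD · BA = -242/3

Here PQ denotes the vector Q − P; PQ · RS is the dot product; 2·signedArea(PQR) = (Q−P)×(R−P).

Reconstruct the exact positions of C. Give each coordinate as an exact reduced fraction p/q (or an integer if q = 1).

1. C_x = -13/3  [2·signedArea(CAB) = 44/3 ∩ CD · BA = -242/3]
2. C_y = -2/3  [2·signedArea(CAB) = 44/3 ∩ CD · BA = -242/3]
   → C = (-13/3, -2/3)

C = (-13/3, -2/3)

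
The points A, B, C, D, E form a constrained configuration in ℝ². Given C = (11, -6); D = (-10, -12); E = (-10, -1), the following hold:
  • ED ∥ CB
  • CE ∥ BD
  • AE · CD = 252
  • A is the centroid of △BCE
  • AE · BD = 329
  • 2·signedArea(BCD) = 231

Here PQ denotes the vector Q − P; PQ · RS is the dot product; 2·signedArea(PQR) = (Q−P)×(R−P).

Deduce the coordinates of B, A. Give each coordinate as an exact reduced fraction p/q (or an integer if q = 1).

1. B_x = 11  [CE ∥ BD ∩ ED ∥ CB]
2. B_y = -17  [CE ∥ BD ∩ ED ∥ CB]
   → B = (11, -17)
3. A_x = 4  [A is the centroid of △BCE]
4. A_y = -8  [A is the centroid of △BCE]
   → A = (4, -8)

A = (4, -8)
B = (11, -17)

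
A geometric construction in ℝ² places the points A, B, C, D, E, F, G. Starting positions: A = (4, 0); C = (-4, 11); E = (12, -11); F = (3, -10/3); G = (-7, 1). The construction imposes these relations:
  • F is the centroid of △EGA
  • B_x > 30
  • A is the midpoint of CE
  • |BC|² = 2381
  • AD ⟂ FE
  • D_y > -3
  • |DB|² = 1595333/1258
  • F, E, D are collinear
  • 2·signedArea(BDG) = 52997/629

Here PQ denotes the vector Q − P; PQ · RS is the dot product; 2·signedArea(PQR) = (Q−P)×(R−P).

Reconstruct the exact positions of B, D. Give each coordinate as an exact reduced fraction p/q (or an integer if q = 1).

B = (31, -23)
D = (2433/1258, -3051/1258)

1. D_x = 2433/1258  [F, E, D are collinear ∩ AD ⟂ FE]
2. D_y = -3051/1258  [F, E, D are collinear ∩ AD ⟂ FE]
   → D = (2433/1258, -3051/1258)
3. B_x = 31  [line -4309/1258·x + -11239/1258·y + -62459/629 = 0 ∩ |BC|² = 2381]
4. B_y = -23  [line -4309/1258·x + -11239/1258·y + -62459/629 = 0 ∩ |BC|² = 2381]
   → B = (31, -23)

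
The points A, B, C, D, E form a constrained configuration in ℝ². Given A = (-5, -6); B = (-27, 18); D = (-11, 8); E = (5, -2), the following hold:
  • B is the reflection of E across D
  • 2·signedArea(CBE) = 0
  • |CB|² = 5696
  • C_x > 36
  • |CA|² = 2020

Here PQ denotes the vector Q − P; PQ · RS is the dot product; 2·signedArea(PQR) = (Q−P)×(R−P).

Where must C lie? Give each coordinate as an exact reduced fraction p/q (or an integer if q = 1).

C = (37, -22)

1. C_x = 37  [line 20·x + 32·y + -36 = 0 ∩ |CB|² = 5696]
2. C_y = -22  [line 20·x + 32·y + -36 = 0 ∩ |CB|² = 5696]
   → C = (37, -22)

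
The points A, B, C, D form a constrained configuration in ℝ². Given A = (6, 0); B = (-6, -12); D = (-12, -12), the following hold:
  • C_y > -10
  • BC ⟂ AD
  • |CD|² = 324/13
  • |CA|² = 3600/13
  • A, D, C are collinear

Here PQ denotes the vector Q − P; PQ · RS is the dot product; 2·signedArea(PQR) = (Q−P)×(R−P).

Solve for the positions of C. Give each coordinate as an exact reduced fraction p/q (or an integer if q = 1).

C = (-102/13, -120/13)

1. C_x = -102/13  [A, D, C are collinear ∩ BC ⟂ AD]
2. C_y = -120/13  [A, D, C are collinear ∩ BC ⟂ AD]
   → C = (-102/13, -120/13)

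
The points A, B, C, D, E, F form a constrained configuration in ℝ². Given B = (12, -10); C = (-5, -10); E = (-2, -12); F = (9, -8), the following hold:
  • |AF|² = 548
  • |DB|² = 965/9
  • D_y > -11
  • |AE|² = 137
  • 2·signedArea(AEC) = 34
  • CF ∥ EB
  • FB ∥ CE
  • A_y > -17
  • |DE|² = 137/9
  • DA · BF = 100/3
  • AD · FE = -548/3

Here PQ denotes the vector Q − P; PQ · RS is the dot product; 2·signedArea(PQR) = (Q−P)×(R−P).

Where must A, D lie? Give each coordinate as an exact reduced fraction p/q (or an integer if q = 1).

A = (-13, -16)
D = (5/3, -32/3)

1. A_x = -13  [line -2·x + -3·y + -74 = 0 ∩ |AE|² = 137]
2. A_y = -16  [line -2·x + -3·y + -74 = 0 ∩ |AE|² = 137]
   → A = (-13, -16)
3. D_x = 5/3  [AD · FE = -548/3 ∩ DA · BF = 100/3]
4. D_y = -32/3  [AD · FE = -548/3 ∩ DA · BF = 100/3]
   → D = (5/3, -32/3)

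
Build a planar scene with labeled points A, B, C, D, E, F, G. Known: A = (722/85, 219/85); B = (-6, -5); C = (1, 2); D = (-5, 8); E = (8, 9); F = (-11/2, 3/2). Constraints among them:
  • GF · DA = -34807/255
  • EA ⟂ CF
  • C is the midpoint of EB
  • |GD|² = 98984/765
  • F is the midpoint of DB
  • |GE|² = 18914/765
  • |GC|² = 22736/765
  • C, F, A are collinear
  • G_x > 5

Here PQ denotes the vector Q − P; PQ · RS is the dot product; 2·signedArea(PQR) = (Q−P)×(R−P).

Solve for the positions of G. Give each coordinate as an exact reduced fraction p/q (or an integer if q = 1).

1. G_x = 1487/255  [line -1147/85·x + 461/85·y + 13807/255 = 0 ∩ |GC|² = 22736/765]
2. G_y = 1154/255  [line -1147/85·x + 461/85·y + 13807/255 = 0 ∩ |GC|² = 22736/765]
   → G = (1487/255, 1154/255)

G = (1487/255, 1154/255)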